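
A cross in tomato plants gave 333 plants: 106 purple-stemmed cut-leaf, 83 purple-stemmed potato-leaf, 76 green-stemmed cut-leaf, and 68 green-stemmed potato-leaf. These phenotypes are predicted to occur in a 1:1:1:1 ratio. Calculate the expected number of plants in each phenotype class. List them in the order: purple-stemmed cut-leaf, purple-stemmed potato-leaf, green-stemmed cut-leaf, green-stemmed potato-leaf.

83.25, 83.25, 83.25, 83.25

Expected counts for N = 333 under a 1:1:1:1 ratio (total parts = 4):
  purple-stemmed cut-leaf: 333 × 1/4 = 83.25
  purple-stemmed potato-leaf: 333 × 1/4 = 83.25
  green-stemmed cut-leaf: 333 × 1/4 = 83.25
  green-stemmed potato-leaf: 333 × 1/4 = 83.25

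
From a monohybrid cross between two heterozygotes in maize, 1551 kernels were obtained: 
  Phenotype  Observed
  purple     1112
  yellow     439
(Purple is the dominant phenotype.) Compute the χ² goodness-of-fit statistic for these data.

For a monohybrid cross between heterozygotes with complete dominance, the expected phenotypic ratio is 3:1.
Under the 3:1 hypothesis (Σ ratio = 4, N = 1551):
  purple: 1551 × 3/4 = 1163.25
  yellow: 1551 × 1/4 = 387.75
χ² = Σ (O − E)² / E
  purple: (1112 − 1163.25)² / 1163.25 = 2.2580
  yellow: (439 − 387.75)² / 387.75 = 6.7739
χ² = 2.2580 + 6.7739 = 9.0319 ≈ 9.032

9.032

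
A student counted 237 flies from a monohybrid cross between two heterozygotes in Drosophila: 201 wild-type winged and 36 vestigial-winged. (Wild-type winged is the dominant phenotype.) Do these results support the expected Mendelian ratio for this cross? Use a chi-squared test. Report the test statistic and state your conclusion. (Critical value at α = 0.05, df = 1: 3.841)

12.165; not consistent

For a monohybrid cross between heterozygotes with complete dominance, the expected phenotypic ratio is 3:1.
The 3:1 ratio has 4 parts, so with N = 237 the expected counts are:
  wild-type winged: 237 × 3/4 = 177.75
  vestigial-winged: 237 × 1/4 = 59.25
χ² = Σ (O − E)² / E
  wild-type winged: (201 − 177.75)² / 177.75 = 3.0411
  vestigial-winged: (36 − 59.25)² / 59.25 = 9.1234
χ² = 3.0411 + 9.1234 = 12.1645 ≈ 12.165
Degrees of freedom = 2 − 1 = 1; critical value at α = 0.05 is 3.841.
Since 12.165 > 3.841, we reject the null hypothesis — the data do not fit the 3:1 ratio.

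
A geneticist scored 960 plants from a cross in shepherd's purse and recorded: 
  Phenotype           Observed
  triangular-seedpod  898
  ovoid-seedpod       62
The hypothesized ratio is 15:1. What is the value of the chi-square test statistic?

The 15:1 ratio has 16 parts, so with N = 960 the expected counts are:
  triangular-seedpod: 960 × 15/16 = 900
  ovoid-seedpod: 960 × 1/16 = 60
χ² = Σ (O − E)² / E
  triangular-seedpod: (898 − 900)² / 900 = 0.0044
  ovoid-seedpod: (62 − 60)² / 60 = 0.0667
χ² = 0.0044 + 0.0667 = 0.0711 ≈ 0.071

0.071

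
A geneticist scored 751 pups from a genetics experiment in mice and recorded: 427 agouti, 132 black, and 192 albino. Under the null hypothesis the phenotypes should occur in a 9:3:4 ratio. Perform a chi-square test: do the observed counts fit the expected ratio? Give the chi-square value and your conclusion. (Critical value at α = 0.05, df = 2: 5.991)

0.697; consistent

The 9:3:4 ratio has 16 parts, so with N = 751 the expected counts are:
  agouti: 751 × 9/16 = 422.4375
  black: 751 × 3/16 = 140.8125
  albino: 751 × 4/16 = 187.75
χ² = Σ (O − E)² / E
  agouti: (427 − 422.4375)² / 422.4375 = 0.0493
  black: (132 − 140.8125)² / 140.8125 = 0.5515
  albino: (192 − 187.75)² / 187.75 = 0.0962
χ² = 0.0493 + 0.5515 + 0.0962 = 0.697
Degrees of freedom = 3 − 1 = 2; critical value at α = 0.05 is 5.991.
Since 0.697 < 5.991, we fail to reject the null hypothesis — the data are consistent with the 9:3:4 ratio.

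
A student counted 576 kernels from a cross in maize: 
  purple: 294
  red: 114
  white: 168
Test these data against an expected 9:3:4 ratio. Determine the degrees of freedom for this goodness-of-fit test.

2

A goodness-of-fit test with 3 phenotype classes has df = 3 − 1 = 2.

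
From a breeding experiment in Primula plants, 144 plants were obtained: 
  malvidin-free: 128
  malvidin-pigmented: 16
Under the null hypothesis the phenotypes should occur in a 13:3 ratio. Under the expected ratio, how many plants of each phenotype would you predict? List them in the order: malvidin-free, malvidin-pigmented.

117, 27

Expected counts for N = 144 under a 13:3 ratio (total parts = 16):
  malvidin-free: 144 × 13/16 = 117
  malvidin-pigmented: 144 × 3/16 = 27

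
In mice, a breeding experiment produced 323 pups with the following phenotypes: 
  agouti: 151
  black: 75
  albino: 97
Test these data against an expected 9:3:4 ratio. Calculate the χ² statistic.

The 9:3:4 ratio has 16 parts, so with N = 323 the expected counts are:
  agouti: 323 × 9/16 = 181.6875
  black: 323 × 3/16 = 60.5625
  albino: 323 × 4/16 = 80.75
χ² = Σ (O − E)² / E
  agouti: (151 − 181.6875)² / 181.6875 = 5.1832
  black: (75 − 60.5625)² / 60.5625 = 3.4418
  albino: (97 − 80.75)² / 80.75 = 3.2701
χ² = 5.1832 + 3.4418 + 3.2701 = 11.8951 ≈ 11.895

11.895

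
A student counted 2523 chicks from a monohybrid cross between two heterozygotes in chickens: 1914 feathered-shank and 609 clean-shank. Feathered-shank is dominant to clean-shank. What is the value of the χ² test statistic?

1.000

For a monohybrid cross between heterozygotes with complete dominance, the expected phenotypic ratio is 3:1.
Total ratio parts = 4. Expected numbers out of 2523:
  feathered-shank: 2523 × 3/4 = 1892.25
  clean-shank: 2523 × 1/4 = 630.75
χ² = Σ (O − E)² / E
  feathered-shank: (1914 − 1892.25)² / 1892.25 = 0.2500
  clean-shank: (609 − 630.75)² / 630.75 = 0.7500
χ² = 0.2500 + 0.7500 = 1.000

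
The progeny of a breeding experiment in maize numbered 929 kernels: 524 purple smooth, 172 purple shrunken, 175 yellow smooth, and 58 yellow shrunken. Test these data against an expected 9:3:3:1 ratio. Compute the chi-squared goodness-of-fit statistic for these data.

0.035

The 9:3:3:1 ratio has 16 parts, so with N = 929 the expected counts are:
  purple smooth: 929 × 9/16 = 522.5625
  purple shrunken: 929 × 3/16 = 174.1875
  yellow smooth: 929 × 3/16 = 174.1875
  yellow shrunken: 929 × 1/16 = 58.0625
χ² = Σ (O − E)² / E
  purple smooth: (524 − 522.5625)² / 522.5625 = 0.0040
  purple shrunken: (172 − 174.1875)² / 174.1875 = 0.0275
  yellow smooth: (175 − 174.1875)² / 174.1875 = 0.0038
  yellow shrunken: (58 − 58.0625)² / 58.0625 = 0.0001
χ² = 0.0040 + 0.0275 + 0.0038 + 0.0001 = 0.0354 ≈ 0.035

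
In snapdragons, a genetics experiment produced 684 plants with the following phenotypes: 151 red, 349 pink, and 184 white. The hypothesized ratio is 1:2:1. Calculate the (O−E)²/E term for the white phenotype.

The 1:2:1 ratio has 4 parts, so with N = 684 the expected counts are:
  red: 684 × 1/4 = 171
  pink: 684 × 2/4 = 342
  white: 684 × 1/4 = 171
Contribution of white: (184 − 171)² / 171 = 0.9883

0.988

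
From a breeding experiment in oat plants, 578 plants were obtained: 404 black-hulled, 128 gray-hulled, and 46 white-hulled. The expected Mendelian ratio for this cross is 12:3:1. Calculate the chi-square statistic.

Total ratio parts = 16. Expected numbers out of 578:
  black-hulled: 578 × 12/16 = 433.5
  gray-hulled: 578 × 3/16 = 108.375
  white-hulled: 578 × 1/16 = 36.125
χ² = Σ (O − E)² / E
  black-hulled: (404 − 433.5)² / 433.5 = 2.0075
  gray-hulled: (128 − 108.375)² / 108.375 = 3.5538
  white-hulled: (46 − 36.125)² / 36.125 = 2.6994
χ² = 2.0075 + 3.5538 + 2.6994 = 8.2607 ≈ 8.261

8.261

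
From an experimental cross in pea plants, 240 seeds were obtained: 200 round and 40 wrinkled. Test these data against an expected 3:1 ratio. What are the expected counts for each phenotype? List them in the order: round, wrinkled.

Total ratio parts = 4. Expected numbers out of 240:
  round: 240 × 3/4 = 180
  wrinkled: 240 × 1/4 = 60

180, 60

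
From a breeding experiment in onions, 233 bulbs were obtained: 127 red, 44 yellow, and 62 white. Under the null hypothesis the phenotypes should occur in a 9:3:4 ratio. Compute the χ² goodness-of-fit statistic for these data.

Under the 9:3:4 hypothesis (Σ ratio = 16, N = 233):
  red: 233 × 9/16 = 131.0625
  yellow: 233 × 3/16 = 43.6875
  white: 233 × 4/16 = 58.25
χ² = Σ (O − E)² / E
  red: (127 − 131.0625)² / 131.0625 = 0.1259
  yellow: (44 − 43.6875)² / 43.6875 = 0.0022
  white: (62 − 58.25)² / 58.25 = 0.2414
χ² = 0.1259 + 0.0022 + 0.2414 = 0.3695 ≈ 0.370

0.370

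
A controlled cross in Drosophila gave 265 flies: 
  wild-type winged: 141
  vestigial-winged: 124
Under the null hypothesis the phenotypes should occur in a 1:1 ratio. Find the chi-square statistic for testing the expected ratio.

Expected counts for N = 265 under a 1:1 ratio (total parts = 2):
  wild-type winged: 265 × 1/2 = 132.5
  vestigial-winged: 265 × 1/2 = 132.5
χ² = Σ (O − E)² / E
  wild-type winged: (141 − 132.5)² / 132.5 = 0.5453
  vestigial-winged: (124 − 132.5)² / 132.5 = 0.5453
χ² = 0.5453 + 0.5453 = 1.0906 ≈ 1.091

1.091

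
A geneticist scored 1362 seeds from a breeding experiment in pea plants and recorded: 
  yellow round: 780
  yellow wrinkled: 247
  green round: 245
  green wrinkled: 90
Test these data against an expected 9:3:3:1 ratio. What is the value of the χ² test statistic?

Expected counts for N = 1362 under a 9:3:3:1 ratio (total parts = 16):
  yellow round: 1362 × 9/16 = 766.125
  yellow wrinkled: 1362 × 3/16 = 255.375
  green round: 1362 × 3/16 = 255.375
  green wrinkled: 1362 × 1/16 = 85.125
χ² = Σ (O − E)² / E
  yellow round: (780 − 766.125)² / 766.125 = 0.2513
  yellow wrinkled: (247 − 255.375)² / 255.375 = 0.2747
  green round: (245 − 255.375)² / 255.375 = 0.4215
  green wrinkled: (90 − 85.125)² / 85.125 = 0.2792
χ² = 0.2513 + 0.2747 + 0.4215 + 0.2792 = 1.2267 ≈ 1.227

1.227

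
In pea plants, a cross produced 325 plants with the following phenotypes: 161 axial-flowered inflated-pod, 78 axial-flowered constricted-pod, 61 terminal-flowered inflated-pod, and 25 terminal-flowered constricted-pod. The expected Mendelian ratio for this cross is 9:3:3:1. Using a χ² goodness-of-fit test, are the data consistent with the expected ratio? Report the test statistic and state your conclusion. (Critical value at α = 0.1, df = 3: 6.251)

Expected counts for N = 325 under a 9:3:3:1 ratio (total parts = 16):
  axial-flowered inflated-pod: 325 × 9/16 = 182.8125
  axial-flowered constricted-pod: 325 × 3/16 = 60.9375
  terminal-flowered inflated-pod: 325 × 3/16 = 60.9375
  terminal-flowered constricted-pod: 325 × 1/16 = 20.3125
χ² = Σ (O − E)² / E
  axial-flowered inflated-pod: (161 − 182.8125)² / 182.8125 = 2.6026
  axial-flowered constricted-pod: (78 − 60.9375)² / 60.9375 = 4.7775
  terminal-flowered inflated-pod: (61 − 60.9375)² / 60.9375 = 0.0001
  terminal-flowered constricted-pod: (25 − 20.3125)² / 20.3125 = 1.0817
χ² = 2.6026 + 4.7775 + 0.0001 + 1.0817 = 8.4619 ≈ 8.462
Degrees of freedom = 4 − 1 = 3; critical value at α = 0.1 is 6.251.
Since 8.462 > 6.251, we reject the null hypothesis — the data do not fit the 9:3:3:1 ratio.

8.462; not consistent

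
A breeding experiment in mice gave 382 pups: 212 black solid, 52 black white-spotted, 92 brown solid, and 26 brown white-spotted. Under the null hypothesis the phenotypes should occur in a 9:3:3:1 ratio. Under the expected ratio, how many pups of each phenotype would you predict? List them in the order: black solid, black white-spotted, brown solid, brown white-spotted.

Total ratio parts = 16. Expected numbers out of 382:
  black solid: 382 × 9/16 = 214.875
  black white-spotted: 382 × 3/16 = 71.625
  brown solid: 382 × 3/16 = 71.625
  brown white-spotted: 382 × 1/16 = 23.875

214.875, 71.625, 71.625, 23.875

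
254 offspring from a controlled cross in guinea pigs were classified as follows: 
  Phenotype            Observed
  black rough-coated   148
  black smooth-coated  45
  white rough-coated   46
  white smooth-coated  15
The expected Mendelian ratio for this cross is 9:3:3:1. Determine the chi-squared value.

Expected counts for N = 254 under a 9:3:3:1 ratio (total parts = 16):
  black rough-coated: 254 × 9/16 = 142.875
  black smooth-coated: 254 × 3/16 = 47.625
  white rough-coated: 254 × 3/16 = 47.625
  white smooth-coated: 254 × 1/16 = 15.875
χ² = Σ (O − E)² / E
  black rough-coated: (148 − 142.875)² / 142.875 = 0.1838
  black smooth-coated: (45 − 47.625)² / 47.625 = 0.1447
  white rough-coated: (46 − 47.625)² / 47.625 = 0.0554
  white smooth-coated: (15 − 15.875)² / 15.875 = 0.0482
χ² = 0.1838 + 0.1447 + 0.0554 + 0.0482 = 0.4321 ≈ 0.432

0.432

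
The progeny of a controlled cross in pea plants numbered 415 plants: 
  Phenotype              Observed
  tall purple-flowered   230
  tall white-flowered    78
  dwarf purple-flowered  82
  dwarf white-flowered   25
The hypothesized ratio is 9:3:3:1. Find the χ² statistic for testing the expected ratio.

0.310

Under the 9:3:3:1 hypothesis (Σ ratio = 16, N = 415):
  tall purple-flowered: 415 × 9/16 = 233.4375
  tall white-flowered: 415 × 3/16 = 77.8125
  dwarf purple-flowered: 415 × 3/16 = 77.8125
  dwarf white-flowered: 415 × 1/16 = 25.9375
χ² = Σ (O − E)² / E
  tall purple-flowered: (230 − 233.4375)² / 233.4375 = 0.0506
  tall white-flowered: (78 − 77.8125)² / 77.8125 = 0.0005
  dwarf purple-flowered: (82 − 77.8125)² / 77.8125 = 0.2254
  dwarf white-flowered: (25 − 25.9375)² / 25.9375 = 0.0339
χ² = 0.0506 + 0.0005 + 0.2254 + 0.0339 = 0.3104 ≈ 0.310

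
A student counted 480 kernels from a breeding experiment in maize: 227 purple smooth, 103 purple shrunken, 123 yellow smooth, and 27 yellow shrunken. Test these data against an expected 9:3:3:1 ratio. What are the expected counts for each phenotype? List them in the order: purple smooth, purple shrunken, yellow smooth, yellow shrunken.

270, 90, 90, 30

Expected counts for N = 480 under a 9:3:3:1 ratio (total parts = 16):
  purple smooth: 480 × 9/16 = 270
  purple shrunken: 480 × 3/16 = 90
  yellow smooth: 480 × 3/16 = 90
  yellow shrunken: 480 × 1/16 = 30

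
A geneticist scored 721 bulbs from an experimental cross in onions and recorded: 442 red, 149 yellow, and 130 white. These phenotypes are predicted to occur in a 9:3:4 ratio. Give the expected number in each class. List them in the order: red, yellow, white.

Total ratio parts = 16. Expected numbers out of 721:
  red: 721 × 9/16 = 405.5625
  yellow: 721 × 3/16 = 135.1875
  white: 721 × 4/16 = 180.25

405.5625, 135.1875, 180.25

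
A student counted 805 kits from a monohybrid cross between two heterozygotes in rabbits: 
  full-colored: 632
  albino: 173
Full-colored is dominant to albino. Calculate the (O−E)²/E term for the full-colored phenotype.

For a monohybrid cross between heterozygotes with complete dominance, the expected phenotypic ratio is 3:1.
Under the 3:1 hypothesis (Σ ratio = 4, N = 805):
  full-colored: 805 × 3/4 = 603.75
  albino: 805 × 1/4 = 201.25
Contribution of full-colored: (632 − 603.75)² / 603.75 = 1.3218

1.322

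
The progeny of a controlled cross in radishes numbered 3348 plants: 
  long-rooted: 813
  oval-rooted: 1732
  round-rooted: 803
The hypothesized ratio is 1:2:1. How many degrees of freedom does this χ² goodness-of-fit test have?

2

A goodness-of-fit test with 3 phenotype classes has df = 3 − 1 = 2.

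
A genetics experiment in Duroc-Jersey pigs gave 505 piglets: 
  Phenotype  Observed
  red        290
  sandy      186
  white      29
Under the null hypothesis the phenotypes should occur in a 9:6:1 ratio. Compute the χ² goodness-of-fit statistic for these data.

Expected counts for N = 505 under a 9:6:1 ratio (total parts = 16):
  red: 505 × 9/16 = 284.0625
  sandy: 505 × 6/16 = 189.375
  white: 505 × 1/16 = 31.5625
χ² = Σ (O − E)² / E
  red: (290 − 284.0625)² / 284.0625 = 0.1241
  sandy: (186 − 189.375)² / 189.375 = 0.0601
  white: (29 − 31.5625)² / 31.5625 = 0.2080
χ² = 0.1241 + 0.0601 + 0.2080 = 0.3922 ≈ 0.392

0.392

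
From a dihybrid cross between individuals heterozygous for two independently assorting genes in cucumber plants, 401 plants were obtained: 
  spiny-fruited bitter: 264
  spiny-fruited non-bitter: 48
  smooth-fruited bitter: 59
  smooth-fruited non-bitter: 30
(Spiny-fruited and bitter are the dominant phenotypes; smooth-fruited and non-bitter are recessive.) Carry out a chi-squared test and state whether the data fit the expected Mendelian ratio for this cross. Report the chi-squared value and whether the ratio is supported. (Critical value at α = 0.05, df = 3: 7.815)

20.839; not consistent

A dihybrid F₂ with independent assortment and complete dominance at both loci gives a 9:3:3:1 phenotypic ratio.
Expected counts for N = 401 under a 9:3:3:1 ratio (total parts = 16):
  spiny-fruited bitter: 401 × 9/16 = 225.5625
  spiny-fruited non-bitter: 401 × 3/16 = 75.1875
  smooth-fruited bitter: 401 × 3/16 = 75.1875
  smooth-fruited non-bitter: 401 × 1/16 = 25.0625
χ² = Σ (O − E)² / E
  spiny-fruited bitter: (264 − 225.5625)² / 225.5625 = 6.5500
  spiny-fruited non-bitter: (48 − 75.1875)² / 75.1875 = 9.8309
  smooth-fruited bitter: (59 − 75.1875)² / 75.1875 = 3.4851
  smooth-fruited non-bitter: (30 − 25.0625)² / 25.0625 = 0.9727
χ² = 6.5500 + 9.8309 + 3.4851 + 0.9727 = 20.8387 ≈ 20.839
Degrees of freedom = 4 − 1 = 3; critical value at α = 0.05 is 7.815.
Since 20.839 > 7.815, we reject the null hypothesis — the data do not fit the 9:3:3:1 ratio.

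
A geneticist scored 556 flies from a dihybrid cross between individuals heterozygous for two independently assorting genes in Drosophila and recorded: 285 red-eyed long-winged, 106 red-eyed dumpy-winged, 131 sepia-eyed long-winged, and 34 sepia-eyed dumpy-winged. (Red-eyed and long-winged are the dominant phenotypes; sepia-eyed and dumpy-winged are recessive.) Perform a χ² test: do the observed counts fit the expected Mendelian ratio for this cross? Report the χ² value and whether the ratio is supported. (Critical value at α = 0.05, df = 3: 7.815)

9.372; not consistent

A dihybrid F₂ with independent assortment and complete dominance at both loci gives a 9:3:3:1 phenotypic ratio.
Expected counts for N = 556 under a 9:3:3:1 ratio (total parts = 16):
  red-eyed long-winged: 556 × 9/16 = 312.75
  red-eyed dumpy-winged: 556 × 3/16 = 104.25
  sepia-eyed long-winged: 556 × 3/16 = 104.25
  sepia-eyed dumpy-winged: 556 × 1/16 = 34.75
χ² = Σ (O − E)² / E
  red-eyed long-winged: (285 − 312.75)² / 312.75 = 2.4622
  red-eyed dumpy-winged: (106 − 104.25)² / 104.25 = 0.0294
  sepia-eyed long-winged: (131 − 104.25)² / 104.25 = 6.8639
  sepia-eyed dumpy-winged: (34 − 34.75)² / 34.75 = 0.0162
χ² = 2.4622 + 0.0294 + 6.8639 + 0.0162 = 9.3717 ≈ 9.372
Degrees of freedom = 4 − 1 = 3; critical value at α = 0.05 is 7.815.
Since 9.372 > 7.815, we reject the null hypothesis — the data do not fit the 9:3:3:1 ratio.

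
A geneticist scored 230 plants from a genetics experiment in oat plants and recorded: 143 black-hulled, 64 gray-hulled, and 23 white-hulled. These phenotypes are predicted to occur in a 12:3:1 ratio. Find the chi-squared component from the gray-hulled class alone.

10.105

Total ratio parts = 16. Expected numbers out of 230:
  black-hulled: 230 × 12/16 = 172.5
  gray-hulled: 230 × 3/16 = 43.125
  white-hulled: 230 × 1/16 = 14.375
Contribution of gray-hulled: (64 − 43.125)² / 43.125 = 10.1047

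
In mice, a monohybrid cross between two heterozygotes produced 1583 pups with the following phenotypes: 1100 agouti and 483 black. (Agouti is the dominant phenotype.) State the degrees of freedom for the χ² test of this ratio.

For a monohybrid cross between heterozygotes with complete dominance, the expected phenotypic ratio is 3:1.
A goodness-of-fit test with 2 phenotype classes has df = 2 − 1 = 1.

1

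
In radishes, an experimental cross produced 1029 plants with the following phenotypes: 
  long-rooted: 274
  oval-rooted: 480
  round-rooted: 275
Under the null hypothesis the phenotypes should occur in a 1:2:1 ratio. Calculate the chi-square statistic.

Expected counts for N = 1029 under a 1:2:1 ratio (total parts = 4):
  long-rooted: 1029 × 1/4 = 257.25
  oval-rooted: 1029 × 2/4 = 514.5
  round-rooted: 1029 × 1/4 = 257.25
χ² = Σ (O − E)² / E
  long-rooted: (274 − 257.25)² / 257.25 = 1.0906
  oval-rooted: (480 − 514.5)² / 514.5 = 2.3134
  round-rooted: (275 − 257.25)² / 257.25 = 1.2247
χ² = 1.0906 + 2.3134 + 1.2247 = 4.6287 ≈ 4.629

4.629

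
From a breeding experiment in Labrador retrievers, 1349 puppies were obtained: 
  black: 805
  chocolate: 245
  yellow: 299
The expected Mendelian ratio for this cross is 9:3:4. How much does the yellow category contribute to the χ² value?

Expected counts for N = 1349 under a 9:3:4 ratio (total parts = 16):
  black: 1349 × 9/16 = 758.8125
  chocolate: 1349 × 3/16 = 252.9375
  yellow: 1349 × 4/16 = 337.25
Contribution of yellow: (299 − 337.25)² / 337.25 = 4.3382

4.338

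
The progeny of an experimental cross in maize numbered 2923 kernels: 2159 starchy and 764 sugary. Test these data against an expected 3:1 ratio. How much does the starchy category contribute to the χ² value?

Expected counts for N = 2923 under a 3:1 ratio (total parts = 4):
  starchy: 2923 × 3/4 = 2192.25
  sugary: 2923 × 1/4 = 730.75
Contribution of starchy: (2159 − 2192.25)² / 2192.25 = 0.5043

0.504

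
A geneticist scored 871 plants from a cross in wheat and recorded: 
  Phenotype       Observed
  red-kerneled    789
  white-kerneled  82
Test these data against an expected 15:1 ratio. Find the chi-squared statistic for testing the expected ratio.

14.886

Total ratio parts = 16. Expected numbers out of 871:
  red-kerneled: 871 × 15/16 = 816.5625
  white-kerneled: 871 × 1/16 = 54.4375
χ² = Σ (O − E)² / E
  red-kerneled: (789 − 816.5625)² / 816.5625 = 0.9304
  white-kerneled: (82 − 54.4375)² / 54.4375 = 13.9553
χ² = 0.9304 + 13.9553 = 14.8857 ≈ 14.886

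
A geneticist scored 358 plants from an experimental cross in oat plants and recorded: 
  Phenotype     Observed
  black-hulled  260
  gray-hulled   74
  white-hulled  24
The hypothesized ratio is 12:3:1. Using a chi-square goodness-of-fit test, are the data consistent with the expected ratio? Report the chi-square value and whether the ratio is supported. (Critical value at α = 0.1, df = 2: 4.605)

Under the 12:3:1 hypothesis (Σ ratio = 16, N = 358):
  black-hulled: 358 × 12/16 = 268.5
  gray-hulled: 358 × 3/16 = 67.125
  white-hulled: 358 × 1/16 = 22.375
χ² = Σ (O − E)² / E
  black-hulled: (260 − 268.5)² / 268.5 = 0.2691
  gray-hulled: (74 − 67.125)² / 67.125 = 0.7041
  white-hulled: (24 − 22.375)² / 22.375 = 0.1180
χ² = 0.2691 + 0.7041 + 0.1180 = 1.0912 ≈ 1.091
Degrees of freedom = 3 − 1 = 2; critical value at α = 0.1 is 4.605.
Since 1.091 < 4.605, we fail to reject the null hypothesis — the data are consistent with the 12:3:1 ratio.

1.091; consistent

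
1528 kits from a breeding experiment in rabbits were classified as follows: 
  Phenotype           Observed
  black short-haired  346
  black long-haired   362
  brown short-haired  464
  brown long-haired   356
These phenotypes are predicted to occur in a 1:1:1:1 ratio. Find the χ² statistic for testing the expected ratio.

23.812

Expected counts for N = 1528 under a 1:1:1:1 ratio (total parts = 4):
  black short-haired: 1528 × 1/4 = 382
  black long-haired: 1528 × 1/4 = 382
  brown short-haired: 1528 × 1/4 = 382
  brown long-haired: 1528 × 1/4 = 382
χ² = Σ (O − E)² / E
  black short-haired: (346 − 382)² / 382 = 3.3927
  black long-haired: (362 − 382)² / 382 = 1.0471
  brown short-haired: (464 − 382)² / 382 = 17.6021
  brown long-haired: (356 − 382)² / 382 = 1.7696
χ² = 3.3927 + 1.0471 + 17.6021 + 1.7696 = 23.8115 ≈ 23.812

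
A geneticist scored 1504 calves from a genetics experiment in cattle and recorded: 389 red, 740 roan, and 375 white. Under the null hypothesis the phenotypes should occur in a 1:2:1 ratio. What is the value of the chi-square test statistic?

0.644

Under the 1:2:1 hypothesis (Σ ratio = 4, N = 1504):
  red: 1504 × 1/4 = 376
  roan: 1504 × 2/4 = 752
  white: 1504 × 1/4 = 376
χ² = Σ (O − E)² / E
  red: (389 − 376)² / 376 = 0.4495
  roan: (740 − 752)² / 752 = 0.1915
  white: (375 − 376)² / 376 = 0.0027
χ² = 0.4495 + 0.1915 + 0.0027 = 0.6437 ≈ 0.644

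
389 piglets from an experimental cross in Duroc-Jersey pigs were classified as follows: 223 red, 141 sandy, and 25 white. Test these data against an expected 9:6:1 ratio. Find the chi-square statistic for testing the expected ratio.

0.262

The 9:6:1 ratio has 16 parts, so with N = 389 the expected counts are:
  red: 389 × 9/16 = 218.8125
  sandy: 389 × 6/16 = 145.875
  white: 389 × 1/16 = 24.3125
χ² = Σ (O − E)² / E
  red: (223 − 218.8125)² / 218.8125 = 0.0801
  sandy: (141 − 145.875)² / 145.875 = 0.1629
  white: (25 − 24.3125)² / 24.3125 = 0.0194
χ² = 0.0801 + 0.1629 + 0.0194 = 0.2624 ≈ 0.262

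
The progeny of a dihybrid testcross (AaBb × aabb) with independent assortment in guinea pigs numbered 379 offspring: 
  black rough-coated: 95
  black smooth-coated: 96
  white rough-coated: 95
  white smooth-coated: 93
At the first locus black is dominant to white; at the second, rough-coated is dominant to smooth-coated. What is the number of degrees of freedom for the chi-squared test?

A dihybrid testcross with independent assortment gives a 1:1:1:1 ratio.
A goodness-of-fit test with 4 phenotype classes has df = 4 − 1 = 3.

3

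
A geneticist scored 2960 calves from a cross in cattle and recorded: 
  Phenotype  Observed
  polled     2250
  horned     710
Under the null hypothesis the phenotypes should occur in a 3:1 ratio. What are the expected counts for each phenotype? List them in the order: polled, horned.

The 3:1 ratio has 4 parts, so with N = 2960 the expected counts are:
  polled: 2960 × 3/4 = 2220
  horned: 2960 × 1/4 = 740

2220, 740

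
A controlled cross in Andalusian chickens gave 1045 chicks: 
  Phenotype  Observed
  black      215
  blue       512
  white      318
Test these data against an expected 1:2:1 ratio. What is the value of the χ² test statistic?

Under the 1:2:1 hypothesis (Σ ratio = 4, N = 1045):
  black: 1045 × 1/4 = 261.25
  blue: 1045 × 2/4 = 522.5
  white: 1045 × 1/4 = 261.25
χ² = Σ (O − E)² / E
  black: (215 − 261.25)² / 261.25 = 8.1878
  blue: (512 − 522.5)² / 522.5 = 0.2110
  white: (318 − 261.25)² / 261.25 = 12.3275
χ² = 8.1878 + 0.2110 + 12.3275 = 20.7263 ≈ 20.726

20.726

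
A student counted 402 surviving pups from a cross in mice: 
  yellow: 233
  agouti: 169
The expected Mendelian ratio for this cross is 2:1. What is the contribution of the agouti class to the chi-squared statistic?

9.142

Expected counts for N = 402 under a 2:1 ratio (total parts = 3):
  yellow: 402 × 2/3 = 268
  agouti: 402 × 1/3 = 134
Contribution of agouti: (169 − 134)² / 134 = 9.1418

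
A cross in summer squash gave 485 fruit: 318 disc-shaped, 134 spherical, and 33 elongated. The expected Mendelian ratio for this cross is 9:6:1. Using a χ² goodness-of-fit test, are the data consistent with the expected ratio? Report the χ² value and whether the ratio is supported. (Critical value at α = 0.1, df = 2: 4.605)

20.325; not consistent

Under the 9:6:1 hypothesis (Σ ratio = 16, N = 485):
  disc-shaped: 485 × 9/16 = 272.8125
  spherical: 485 × 6/16 = 181.875
  elongated: 485 × 1/16 = 30.3125
χ² = Σ (O − E)² / E
  disc-shaped: (318 − 272.8125)² / 272.8125 = 7.4847
  spherical: (134 − 181.875)² / 181.875 = 12.6021
  elongated: (33 − 30.3125)² / 30.3125 = 0.2383
χ² = 7.4847 + 12.6021 + 0.2383 = 20.3251 ≈ 20.325
Degrees of freedom = 3 − 1 = 2; critical value at α = 0.1 is 4.605.
Since 20.325 > 4.605, we reject the null hypothesis — the data do not fit the 9:6:1 ratio.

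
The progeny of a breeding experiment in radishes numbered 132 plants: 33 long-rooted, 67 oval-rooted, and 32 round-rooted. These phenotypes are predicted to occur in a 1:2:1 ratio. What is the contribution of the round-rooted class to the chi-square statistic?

Expected counts for N = 132 under a 1:2:1 ratio (total parts = 4):
  long-rooted: 132 × 1/4 = 33
  oval-rooted: 132 × 2/4 = 66
  round-rooted: 132 × 1/4 = 33
Contribution of round-rooted: (32 − 33)² / 33 = 0.0303

0.030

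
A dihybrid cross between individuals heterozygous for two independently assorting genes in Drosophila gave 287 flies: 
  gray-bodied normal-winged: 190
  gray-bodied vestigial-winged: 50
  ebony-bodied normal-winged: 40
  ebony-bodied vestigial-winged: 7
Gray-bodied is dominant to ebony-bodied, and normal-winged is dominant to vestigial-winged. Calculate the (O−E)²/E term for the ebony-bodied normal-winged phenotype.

3.545

A dihybrid F₂ with independent assortment and complete dominance at both loci gives a 9:3:3:1 phenotypic ratio.
The 9:3:3:1 ratio has 16 parts, so with N = 287 the expected counts are:
  gray-bodied normal-winged: 287 × 9/16 = 161.4375
  gray-bodied vestigial-winged: 287 × 3/16 = 53.8125
  ebony-bodied normal-winged: 287 × 3/16 = 53.8125
  ebony-bodied vestigial-winged: 287 × 1/16 = 17.9375
Contribution of ebony-bodied normal-winged: (40 − 53.8125)² / 53.8125 = 3.5454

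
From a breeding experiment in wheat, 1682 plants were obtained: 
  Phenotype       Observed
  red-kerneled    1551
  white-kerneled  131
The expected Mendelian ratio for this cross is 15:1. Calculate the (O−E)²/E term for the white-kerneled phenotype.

6.369

Under the 15:1 hypothesis (Σ ratio = 16, N = 1682):
  red-kerneled: 1682 × 15/16 = 1576.875
  white-kerneled: 1682 × 1/16 = 105.125
Contribution of white-kerneled: (131 − 105.125)² / 105.125 = 6.3688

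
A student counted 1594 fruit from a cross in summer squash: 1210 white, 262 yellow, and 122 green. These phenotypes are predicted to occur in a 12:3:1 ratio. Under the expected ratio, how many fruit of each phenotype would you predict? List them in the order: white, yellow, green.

1195.5, 298.875, 99.625

Expected counts for N = 1594 under a 12:3:1 ratio (total parts = 16):
  white: 1594 × 12/16 = 1195.5
  yellow: 1594 × 3/16 = 298.875
  green: 1594 × 1/16 = 99.625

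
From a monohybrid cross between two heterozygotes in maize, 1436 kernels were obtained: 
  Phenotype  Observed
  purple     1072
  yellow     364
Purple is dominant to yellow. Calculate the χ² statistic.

0.093

For a monohybrid cross between heterozygotes with complete dominance, the expected phenotypic ratio is 3:1.
The 3:1 ratio has 4 parts, so with N = 1436 the expected counts are:
  purple: 1436 × 3/4 = 1077
  yellow: 1436 × 1/4 = 359
χ² = Σ (O − E)² / E
  purple: (1072 − 1077)² / 1077 = 0.0232
  yellow: (364 − 359)² / 359 = 0.0696
χ² = 0.0232 + 0.0696 = 0.0928 ≈ 0.093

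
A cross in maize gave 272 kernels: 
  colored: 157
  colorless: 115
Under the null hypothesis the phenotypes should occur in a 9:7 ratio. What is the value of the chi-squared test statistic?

0.239

Expected counts for N = 272 under a 9:7 ratio (total parts = 16):
  colored: 272 × 9/16 = 153
  colorless: 272 × 7/16 = 119
χ² = Σ (O − E)² / E
  colored: (157 − 153)² / 153 = 0.1046
  colorless: (115 − 119)² / 119 = 0.1345
χ² = 0.1046 + 0.1345 = 0.2391 ≈ 0.239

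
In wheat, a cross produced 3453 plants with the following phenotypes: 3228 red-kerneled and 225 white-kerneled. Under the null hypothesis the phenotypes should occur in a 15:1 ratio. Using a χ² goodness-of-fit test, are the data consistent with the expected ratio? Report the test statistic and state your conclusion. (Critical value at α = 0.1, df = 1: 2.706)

Under the 15:1 hypothesis (Σ ratio = 16, N = 3453):
  red-kerneled: 3453 × 15/16 = 3237.1875
  white-kerneled: 3453 × 1/16 = 215.8125
χ² = Σ (O − E)² / E
  red-kerneled: (3228 − 3237.1875)² / 3237.1875 = 0.0261
  white-kerneled: (225 − 215.8125)² / 215.8125 = 0.3911
χ² = 0.0261 + 0.3911 = 0.4172 ≈ 0.417
Degrees of freedom = 2 − 1 = 1; critical value at α = 0.1 is 2.706.
Since 0.417 < 2.706, we fail to reject the null hypothesis — the data are consistent with the 15:1 ratio.

0.417; consistent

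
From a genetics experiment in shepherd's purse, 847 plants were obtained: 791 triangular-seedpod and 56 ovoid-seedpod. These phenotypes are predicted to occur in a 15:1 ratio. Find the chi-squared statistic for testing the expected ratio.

The 15:1 ratio has 16 parts, so with N = 847 the expected counts are:
  triangular-seedpod: 847 × 15/16 = 794.0625
  ovoid-seedpod: 847 × 1/16 = 52.9375
χ² = Σ (O − E)² / E
  triangular-seedpod: (791 − 794.0625)² / 794.0625 = 0.0118
  ovoid-seedpod: (56 − 52.9375)² / 52.9375 = 0.1772
χ² = 0.0118 + 0.1772 = 0.189

0.189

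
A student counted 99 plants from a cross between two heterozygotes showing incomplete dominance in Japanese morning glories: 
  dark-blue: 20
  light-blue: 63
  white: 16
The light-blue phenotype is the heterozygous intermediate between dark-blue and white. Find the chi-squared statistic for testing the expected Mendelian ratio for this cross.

7.687

With incomplete dominance, a heterozygote × heterozygote cross gives a 1:2:1 phenotypic ratio.
Expected counts for N = 99 under a 1:2:1 ratio (total parts = 4):
  dark-blue: 99 × 1/4 = 24.75
  light-blue: 99 × 2/4 = 49.5
  white: 99 × 1/4 = 24.75
χ² = Σ (O − E)² / E
  dark-blue: (20 − 24.75)² / 24.75 = 0.9116
  light-blue: (63 − 49.5)² / 49.5 = 3.6818
  white: (16 − 24.75)² / 24.75 = 3.0934
χ² = 0.9116 + 3.6818 + 3.0934 = 7.6868 ≈ 7.687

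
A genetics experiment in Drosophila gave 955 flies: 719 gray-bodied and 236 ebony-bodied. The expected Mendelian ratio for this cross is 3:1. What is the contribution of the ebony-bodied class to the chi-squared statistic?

Total ratio parts = 4. Expected numbers out of 955:
  gray-bodied: 955 × 3/4 = 716.25
  ebony-bodied: 955 × 1/4 = 238.75
Contribution of ebony-bodied: (236 − 238.75)² / 238.75 = 0.0317

0.032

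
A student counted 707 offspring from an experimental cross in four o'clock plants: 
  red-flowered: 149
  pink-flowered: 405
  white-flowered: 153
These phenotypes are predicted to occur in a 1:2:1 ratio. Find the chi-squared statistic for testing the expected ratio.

15.051

Expected counts for N = 707 under a 1:2:1 ratio (total parts = 4):
  red-flowered: 707 × 1/4 = 176.75
  pink-flowered: 707 × 2/4 = 353.5
  white-flowered: 707 × 1/4 = 176.75
χ² = Σ (O − E)² / E
  red-flowered: (149 − 176.75)² / 176.75 = 4.3568
  pink-flowered: (405 − 353.5)² / 353.5 = 7.5028
  white-flowered: (153 − 176.75)² / 176.75 = 3.1913
χ² = 4.3568 + 7.5028 + 3.1913 = 15.0509 ≈ 15.051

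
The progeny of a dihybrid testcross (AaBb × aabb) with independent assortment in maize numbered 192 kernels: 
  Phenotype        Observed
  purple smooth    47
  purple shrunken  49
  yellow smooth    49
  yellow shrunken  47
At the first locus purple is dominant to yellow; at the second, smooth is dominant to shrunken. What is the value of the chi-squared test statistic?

0.083

A dihybrid testcross with independent assortment gives a 1:1:1:1 ratio.
Expected counts for N = 192 under a 1:1:1:1 ratio (total parts = 4):
  purple smooth: 192 × 1/4 = 48
  purple shrunken: 192 × 1/4 = 48
  yellow smooth: 192 × 1/4 = 48
  yellow shrunken: 192 × 1/4 = 48
χ² = Σ (O − E)² / E
  purple smooth: (47 − 48)² / 48 = 0.0208
  purple shrunken: (49 − 48)² / 48 = 0.0208
  yellow smooth: (49 − 48)² / 48 = 0.0208
  yellow shrunken: (47 − 48)² / 48 = 0.0208
χ² = 0.0208 + 0.0208 + 0.0208 + 0.0208 = 0.0832 ≈ 0.083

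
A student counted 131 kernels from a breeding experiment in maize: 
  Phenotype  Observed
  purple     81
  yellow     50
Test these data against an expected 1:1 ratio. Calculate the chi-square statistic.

7.336

Expected counts for N = 131 under a 1:1 ratio (total parts = 2):
  purple: 131 × 1/2 = 65.5
  yellow: 131 × 1/2 = 65.5
χ² = Σ (O − E)² / E
  purple: (81 − 65.5)² / 65.5 = 3.6679
  yellow: (50 − 65.5)² / 65.5 = 3.6679
χ² = 3.6679 + 3.6679 = 7.3358 ≈ 7.336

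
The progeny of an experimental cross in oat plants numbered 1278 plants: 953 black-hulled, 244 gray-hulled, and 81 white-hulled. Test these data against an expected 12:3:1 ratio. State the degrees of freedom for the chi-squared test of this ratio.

A goodness-of-fit test with 3 phenotype classes has df = 3 − 1 = 2.

2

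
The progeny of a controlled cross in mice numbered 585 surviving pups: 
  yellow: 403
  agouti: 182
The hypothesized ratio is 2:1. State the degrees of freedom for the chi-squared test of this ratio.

A goodness-of-fit test with 2 phenotype classes has df = 2 − 1 = 1.

1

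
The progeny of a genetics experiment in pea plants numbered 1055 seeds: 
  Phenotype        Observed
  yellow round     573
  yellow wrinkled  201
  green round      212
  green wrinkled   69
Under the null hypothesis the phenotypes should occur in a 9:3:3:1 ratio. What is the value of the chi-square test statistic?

1.915

Total ratio parts = 16. Expected numbers out of 1055:
  yellow round: 1055 × 9/16 = 593.4375
  yellow wrinkled: 1055 × 3/16 = 197.8125
  green round: 1055 × 3/16 = 197.8125
  green wrinkled: 1055 × 1/16 = 65.9375
χ² = Σ (O − E)² / E
  yellow round: (573 − 593.4375)² / 593.4375 = 0.7039
  yellow wrinkled: (201 − 197.8125)² / 197.8125 = 0.0514
  green round: (212 − 197.8125)² / 197.8125 = 1.0176
  green wrinkled: (69 − 65.9375)² / 65.9375 = 0.1422
χ² = 0.7039 + 0.0514 + 1.0176 + 0.1422 = 1.9151 ≈ 1.915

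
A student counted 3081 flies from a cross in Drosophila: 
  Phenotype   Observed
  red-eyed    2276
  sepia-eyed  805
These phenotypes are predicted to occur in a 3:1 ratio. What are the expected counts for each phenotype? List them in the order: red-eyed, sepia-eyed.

2310.75, 770.25

Expected counts for N = 3081 under a 3:1 ratio (total parts = 4):
  red-eyed: 3081 × 3/4 = 2310.75
  sepia-eyed: 3081 × 1/4 = 770.25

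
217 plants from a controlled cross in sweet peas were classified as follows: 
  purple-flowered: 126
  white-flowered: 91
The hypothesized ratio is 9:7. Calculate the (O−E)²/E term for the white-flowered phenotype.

0.163

Expected counts for N = 217 under a 9:7 ratio (total parts = 16):
  purple-flowered: 217 × 9/16 = 122.0625
  white-flowered: 217 × 7/16 = 94.9375
Contribution of white-flowered: (91 − 94.9375)² / 94.9375 = 0.1633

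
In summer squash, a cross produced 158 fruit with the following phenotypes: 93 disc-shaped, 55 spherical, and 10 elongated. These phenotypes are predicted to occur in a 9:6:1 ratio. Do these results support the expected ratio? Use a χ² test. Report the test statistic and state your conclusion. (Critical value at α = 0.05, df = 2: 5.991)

0.498; consistent

The 9:6:1 ratio has 16 parts, so with N = 158 the expected counts are:
  disc-shaped: 158 × 9/16 = 88.875
  spherical: 158 × 6/16 = 59.25
  elongated: 158 × 1/16 = 9.875
χ² = Σ (O − E)² / E
  disc-shaped: (93 − 88.875)² / 88.875 = 0.1915
  spherical: (55 − 59.25)² / 59.25 = 0.3049
  elongated: (10 − 9.875)² / 9.875 = 0.0016
χ² = 0.1915 + 0.3049 + 0.0016 = 0.498
Degrees of freedom = 3 − 1 = 2; critical value at α = 0.05 is 5.991.
Since 0.498 < 5.991, we fail to reject the null hypothesis — the data are consistent with the 9:6:1 ratio.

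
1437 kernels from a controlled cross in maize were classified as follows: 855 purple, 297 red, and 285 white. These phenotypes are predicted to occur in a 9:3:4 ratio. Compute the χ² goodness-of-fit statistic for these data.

Expected counts for N = 1437 under a 9:3:4 ratio (total parts = 16):
  purple: 1437 × 9/16 = 808.3125
  red: 1437 × 3/16 = 269.4375
  white: 1437 × 4/16 = 359.25
χ² = Σ (O − E)² / E
  purple: (855 − 808.3125)² / 808.3125 = 2.6966
  red: (297 − 269.4375)² / 269.4375 = 2.8195
  white: (285 − 359.25)² / 359.25 = 15.3460
χ² = 2.6966 + 2.8195 + 15.3460 = 20.8621 ≈ 20.862

20.862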